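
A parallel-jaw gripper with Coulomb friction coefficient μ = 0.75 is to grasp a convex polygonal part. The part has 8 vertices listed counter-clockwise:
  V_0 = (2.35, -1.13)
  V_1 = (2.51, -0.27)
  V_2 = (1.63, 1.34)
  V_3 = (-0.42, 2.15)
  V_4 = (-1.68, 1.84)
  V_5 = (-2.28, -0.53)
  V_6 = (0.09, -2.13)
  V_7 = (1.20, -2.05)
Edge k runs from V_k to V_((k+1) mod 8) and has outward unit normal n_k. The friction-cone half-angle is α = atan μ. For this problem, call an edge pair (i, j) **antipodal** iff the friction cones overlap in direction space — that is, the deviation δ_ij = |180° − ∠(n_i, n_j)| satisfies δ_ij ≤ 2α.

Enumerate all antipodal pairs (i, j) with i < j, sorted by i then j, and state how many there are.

count = 14; pairs: (0,3), (0,4), (0,5), (1,4), (1,5), (1,6), (2,5), (2,6), (2,7), (3,5), (3,6), (3,7), (4,6), (4,7)

α = atan 0.75 = 36.87°;  2α = 73.74°
n_0 = (+0.9831, -0.1829)
n_1 = (+0.8775, +0.4796)
n_2 = (+0.3675, +0.9300)
n_3 = (-0.2389, +0.9710)
n_4 = (-0.9694, +0.2454)
n_5 = (-0.5595, -0.8288)
n_6 = (+0.0719, -0.9974)
n_7 = (+0.6247, -0.7809)
  (0,1): δ = 140.80°  ·
  (0,2): δ = 101.02°  ·
  (0,3): δ = 65.64°  ✓
  (0,4): δ = 3.67°  ✓
  (0,5): δ = 66.52°  ✓
  (0,6): δ = 104.66°  ·
  (0,7): δ = 139.20°  ·
  (1,2): δ = 140.22°  ·
  (1,3): δ = 104.84°  ·
  (1,4): δ = 42.87°  ✓
  (1,5): δ = 27.32°  ✓
  (1,6): δ = 65.46°  ✓
  (1,7): δ = 100.00°  ·
  (2,3): δ = 144.62°  ·
  (2,4): δ = 82.65°  ·
  (2,5): δ = 12.46°  ✓
  (2,6): δ = 25.68°  ✓
  (2,7): δ = 60.22°  ✓
  (3,4): δ = 118.03°  ·
  (3,5): δ = 47.85°  ✓
  (3,6): δ = 9.70°  ✓
  (3,7): δ = 24.84°  ✓
  (4,5): δ = 109.82°  ·
  (4,6): δ = 71.67°  ✓
  (4,7): δ = 37.13°  ✓
  (5,6): δ = 141.85°  ·
  (5,7): δ = 107.32°  ·
  (6,7): δ = 145.46°  ·
antipodal pairs: 14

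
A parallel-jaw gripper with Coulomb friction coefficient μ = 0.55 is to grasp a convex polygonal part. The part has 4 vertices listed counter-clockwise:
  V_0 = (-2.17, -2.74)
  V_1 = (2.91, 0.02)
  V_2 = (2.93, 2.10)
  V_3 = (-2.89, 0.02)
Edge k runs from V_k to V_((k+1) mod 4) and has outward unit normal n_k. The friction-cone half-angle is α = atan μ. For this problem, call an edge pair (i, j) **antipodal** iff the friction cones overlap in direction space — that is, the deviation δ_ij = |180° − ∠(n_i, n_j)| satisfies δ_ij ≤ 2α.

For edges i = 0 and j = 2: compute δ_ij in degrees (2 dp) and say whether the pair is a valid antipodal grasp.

δ = 8.85°, valid

α = atan 0.55 = 28.81°;  2α = 57.62°
edge 0: e_0 = (+5.08, +2.76);  n_0 = (+0.4774, -0.8787)
edge 2: e_2 = (-5.82, -2.08);  n_2 = (-0.3365, +0.9417)
∠(n_0, n_2) = 171.15°
δ = |180° − 171.15°| = 8.85°
8.85° ≤ 2α = 57.62°  →  valid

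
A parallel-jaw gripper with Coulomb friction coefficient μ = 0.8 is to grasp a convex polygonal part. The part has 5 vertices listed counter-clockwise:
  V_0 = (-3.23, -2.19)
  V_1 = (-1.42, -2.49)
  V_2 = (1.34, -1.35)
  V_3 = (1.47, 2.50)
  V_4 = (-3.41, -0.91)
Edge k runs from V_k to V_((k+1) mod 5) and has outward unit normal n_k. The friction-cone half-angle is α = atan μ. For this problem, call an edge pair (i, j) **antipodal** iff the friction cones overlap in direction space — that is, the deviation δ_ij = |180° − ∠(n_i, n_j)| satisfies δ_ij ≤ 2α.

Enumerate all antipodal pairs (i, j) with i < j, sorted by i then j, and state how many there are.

count = 5; pairs: (0,3), (1,3), (1,4), (2,3), (2,4)

α = atan 0.8 = 38.66°;  2α = 77.32°
n_0 = (-0.1635, -0.9865)
n_1 = (+0.3818, -0.9243)
n_2 = (+0.9994, -0.0337)
n_3 = (-0.5728, +0.8197)
n_4 = (-0.9903, -0.1393)
  (0,1): δ = 148.15°  ·
  (0,2): δ = 82.52°  ·
  (0,3): δ = 44.36°  ✓
  (0,4): δ = 107.42°  ·
  (1,2): δ = 114.38°  ·
  (1,3): δ = 12.50°  ✓
  (1,4): δ = 75.56°  ✓
  (2,3): δ = 53.12°  ✓
  (2,4): δ = 9.94°  ✓
  (3,4): δ = 116.94°  ·
antipodal pairs: 5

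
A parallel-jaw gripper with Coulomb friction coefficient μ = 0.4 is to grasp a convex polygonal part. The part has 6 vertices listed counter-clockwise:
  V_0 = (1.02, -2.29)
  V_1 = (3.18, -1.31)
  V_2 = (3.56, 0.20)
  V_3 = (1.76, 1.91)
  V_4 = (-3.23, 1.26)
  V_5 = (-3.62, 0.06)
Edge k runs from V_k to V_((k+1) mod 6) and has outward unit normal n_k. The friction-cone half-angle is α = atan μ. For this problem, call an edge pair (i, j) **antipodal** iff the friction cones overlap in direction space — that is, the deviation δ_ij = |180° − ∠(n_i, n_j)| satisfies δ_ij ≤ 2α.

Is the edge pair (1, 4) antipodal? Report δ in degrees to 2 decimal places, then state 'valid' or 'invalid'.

δ = 3.88°, valid

α = atan 0.4 = 21.80°;  2α = 43.60°
edge 1: e_1 = (+0.38, +1.51);  n_1 = (+0.9698, -0.2440)
edge 4: e_4 = (-0.39, -1.20);  n_4 = (-0.9510, +0.3091)
∠(n_1, n_4) = 176.12°
δ = |180° − 176.12°| = 3.88°
3.88° ≤ 2α = 43.60°  →  valid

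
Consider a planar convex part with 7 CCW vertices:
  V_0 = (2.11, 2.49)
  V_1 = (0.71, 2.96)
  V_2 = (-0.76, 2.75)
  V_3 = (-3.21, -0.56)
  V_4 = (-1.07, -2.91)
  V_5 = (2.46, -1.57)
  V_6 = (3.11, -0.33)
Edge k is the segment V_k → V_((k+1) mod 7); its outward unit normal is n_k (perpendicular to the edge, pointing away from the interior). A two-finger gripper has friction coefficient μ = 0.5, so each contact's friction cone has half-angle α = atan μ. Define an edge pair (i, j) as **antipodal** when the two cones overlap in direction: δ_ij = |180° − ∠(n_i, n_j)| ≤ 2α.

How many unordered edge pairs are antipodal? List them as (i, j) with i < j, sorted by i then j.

α = atan 0.5 = 26.57°;  2α = 53.13°
n_0 = (+0.3183, +0.9480)
n_1 = (-0.1414, +0.9899)
n_2 = (-0.8038, +0.5949)
n_3 = (-0.7394, -0.6733)
n_4 = (+0.3549, -0.9349)
n_5 = (+0.8857, -0.4643)
n_6 = (+0.9425, +0.3342)
  (0,1): δ = 153.31°  ·
  (0,2): δ = 107.95°  ·
  (0,3): δ = 29.12°  ✓
  (0,4): δ = 39.34°  ✓
  (0,5): δ = 80.89°  ·
  (0,6): δ = 128.08°  ·
  (1,2): δ = 134.64°  ·
  (1,3): δ = 55.81°  ·
  (1,4): δ = 12.66°  ✓
  (1,5): δ = 54.21°  ·
  (1,6): δ = 101.39°  ·
  (2,3): δ = 101.17°  ·
  (2,4): δ = 32.70°  ✓
  (2,5): δ = 8.84°  ✓
  (2,6): δ = 56.03°  ·
  (3,4): δ = 111.54°  ·
  (3,5): δ = 69.99°  ·
  (3,6): δ = 22.80°  ✓
  (4,5): δ = 138.45°  ·
  (4,6): δ = 91.26°  ·
  (5,6): δ = 132.81°  ·
antipodal pairs: 6

count = 6; pairs: (0,3), (0,4), (1,4), (2,4), (2,5), (3,6)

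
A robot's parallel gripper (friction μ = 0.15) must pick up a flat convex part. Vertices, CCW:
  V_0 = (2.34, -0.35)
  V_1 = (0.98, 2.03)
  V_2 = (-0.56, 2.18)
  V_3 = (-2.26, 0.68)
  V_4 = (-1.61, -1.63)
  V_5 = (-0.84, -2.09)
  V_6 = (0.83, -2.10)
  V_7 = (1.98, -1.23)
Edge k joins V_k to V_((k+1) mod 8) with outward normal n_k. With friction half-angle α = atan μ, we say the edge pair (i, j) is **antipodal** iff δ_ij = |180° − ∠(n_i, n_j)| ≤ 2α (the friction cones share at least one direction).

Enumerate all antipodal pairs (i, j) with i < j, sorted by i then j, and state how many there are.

α = atan 0.15 = 8.53°;  2α = 17.06°
n_0 = (+0.8682, +0.4961)
n_1 = (+0.0969, +0.9953)
n_2 = (-0.6616, +0.7498)
n_3 = (-0.9626, -0.2709)
n_4 = (-0.5129, -0.8585)
n_5 = (-0.0060, -1.0000)
n_6 = (+0.6033, -0.7975)
n_7 = (+0.9255, -0.3786)
  (0,1): δ = 125.31°  ·
  (0,2): δ = 78.32°  ·
  (0,3): δ = 14.03°  ✓
  (0,4): δ = 29.40°  ·
  (0,5): δ = 59.91°  ·
  (0,6): δ = 97.36°  ·
  (0,7): δ = 128.01°  ·
  (1,2): δ = 133.01°  ·
  (1,3): δ = 68.72°  ·
  (1,4): δ = 25.29°  ·
  (1,5): δ = 5.22°  ✓
  (1,6): δ = 42.67°  ·
  (1,7): δ = 73.31°  ·
  (2,3): δ = 115.71°  ·
  (2,4): δ = 72.28°  ·
  (2,5): δ = 41.77°  ·
  (2,6): δ = 4.32°  ✓
  (2,7): δ = 26.33°  ·
  (3,4): δ = 136.57°  ·
  (3,5): δ = 106.06°  ·
  (3,6): δ = 68.61°  ·
  (3,7): δ = 37.96°  ·
  (4,5): δ = 149.49°  ·
  (4,6): δ = 112.04°  ·
  (4,7): δ = 81.39°  ·
  (5,6): δ = 142.55°  ·
  (5,7): δ = 111.91°  ·
  (6,7): δ = 149.36°  ·
antipodal pairs: 3

count = 3; pairs: (0,3), (1,5), (2,6)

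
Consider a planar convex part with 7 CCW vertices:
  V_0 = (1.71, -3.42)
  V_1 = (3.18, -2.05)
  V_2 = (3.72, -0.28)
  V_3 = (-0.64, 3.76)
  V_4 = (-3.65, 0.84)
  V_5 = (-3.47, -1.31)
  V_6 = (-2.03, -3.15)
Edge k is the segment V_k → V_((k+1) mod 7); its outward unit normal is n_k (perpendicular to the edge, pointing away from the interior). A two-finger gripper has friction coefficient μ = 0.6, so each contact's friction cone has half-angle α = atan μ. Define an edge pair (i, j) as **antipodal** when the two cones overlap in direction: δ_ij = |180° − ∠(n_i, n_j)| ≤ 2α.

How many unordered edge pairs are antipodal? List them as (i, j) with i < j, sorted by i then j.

α = atan 0.6 = 30.96°;  2α = 61.93°
n_0 = (+0.6818, -0.7316)
n_1 = (+0.9565, -0.2918)
n_2 = (+0.6797, +0.7335)
n_3 = (-0.6963, +0.7178)
n_4 = (-0.9965, -0.0834)
n_5 = (-0.7875, -0.6163)
n_6 = (-0.0720, -0.9974)
  (0,1): δ = 149.95°  ·
  (0,2): δ = 85.80°  ·
  (0,3): δ = 1.15°  ✓
  (0,4): δ = 51.80°  ✓
  (0,5): δ = 85.06°  ·
  (0,6): δ = 132.89°  ·
  (1,2): δ = 115.85°  ·
  (1,3): δ = 28.90°  ✓
  (1,4): δ = 21.75°  ✓
  (1,5): δ = 55.01°  ✓
  (1,6): δ = 102.84°  ·
  (2,3): δ = 93.05°  ·
  (2,4): δ = 42.40°  ✓
  (2,5): δ = 9.13°  ✓
  (2,6): δ = 38.69°  ✓
  (3,4): δ = 129.34°  ·
  (3,5): δ = 96.08°  ·
  (3,6): δ = 48.26°  ✓
  (4,5): δ = 146.74°  ·
  (4,6): δ = 98.91°  ·
  (5,6): δ = 132.18°  ·
antipodal pairs: 9

count = 9; pairs: (0,3), (0,4), (1,3), (1,4), (1,5), (2,4), (2,5), (2,6), (3,6)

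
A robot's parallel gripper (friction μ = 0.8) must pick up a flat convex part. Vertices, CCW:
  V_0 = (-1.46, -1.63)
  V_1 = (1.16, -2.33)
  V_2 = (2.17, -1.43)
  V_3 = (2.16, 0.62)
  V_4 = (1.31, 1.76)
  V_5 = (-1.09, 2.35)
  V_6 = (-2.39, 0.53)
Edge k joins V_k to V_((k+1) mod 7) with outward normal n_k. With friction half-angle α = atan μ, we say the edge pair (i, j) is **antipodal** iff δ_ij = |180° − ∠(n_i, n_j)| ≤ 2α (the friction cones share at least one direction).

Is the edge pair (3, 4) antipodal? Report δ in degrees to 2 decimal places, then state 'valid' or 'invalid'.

δ = 140.52°, invalid

α = atan 0.8 = 38.66°;  2α = 77.32°
edge 3: e_3 = (-0.85, +1.14);  n_3 = (+0.8017, +0.5977)
edge 4: e_4 = (-2.40, +0.59);  n_4 = (+0.2387, +0.9711)
∠(n_3, n_4) = 39.48°
δ = |180° − 39.48°| = 140.52°
140.52° > 2α = 77.32°  →  invalid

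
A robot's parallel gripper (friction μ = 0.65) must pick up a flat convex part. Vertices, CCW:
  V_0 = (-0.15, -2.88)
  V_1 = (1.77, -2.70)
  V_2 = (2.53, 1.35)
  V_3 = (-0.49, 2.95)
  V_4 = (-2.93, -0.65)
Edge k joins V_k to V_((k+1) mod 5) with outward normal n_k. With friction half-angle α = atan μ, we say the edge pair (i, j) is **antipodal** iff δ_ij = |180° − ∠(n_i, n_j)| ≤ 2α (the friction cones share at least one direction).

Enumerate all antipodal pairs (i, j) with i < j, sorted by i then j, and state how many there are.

α = atan 0.65 = 33.02°;  2α = 66.05°
n_0 = (+0.0933, -0.9956)
n_1 = (+0.9828, -0.1844)
n_2 = (+0.4682, +0.8836)
n_3 = (-0.8278, +0.5611)
n_4 = (-0.6257, -0.7800)
  (0,1): δ = 105.98°  ·
  (0,2): δ = 33.27°  ✓
  (0,3): δ = 50.52°  ✓
  (0,4): δ = 135.91°  ·
  (1,2): δ = 107.29°  ·
  (1,3): δ = 23.50°  ✓
  (1,4): δ = 61.89°  ✓
  (2,3): δ = 96.21°  ·
  (2,4): δ = 10.82°  ✓
  (3,4): δ = 94.61°  ·
antipodal pairs: 5

count = 5; pairs: (0,2), (0,3), (1,3), (1,4), (2,4)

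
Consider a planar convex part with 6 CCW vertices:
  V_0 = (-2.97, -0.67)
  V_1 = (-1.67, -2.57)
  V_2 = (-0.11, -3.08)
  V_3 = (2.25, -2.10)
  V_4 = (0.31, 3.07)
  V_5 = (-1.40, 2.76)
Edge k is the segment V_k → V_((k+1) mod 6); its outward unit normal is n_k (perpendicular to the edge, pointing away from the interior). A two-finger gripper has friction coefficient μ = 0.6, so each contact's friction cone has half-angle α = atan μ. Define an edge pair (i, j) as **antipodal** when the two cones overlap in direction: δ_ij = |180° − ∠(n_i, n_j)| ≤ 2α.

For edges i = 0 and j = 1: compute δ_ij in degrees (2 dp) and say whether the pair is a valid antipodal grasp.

α = atan 0.6 = 30.96°;  2α = 61.93°
edge 0: e_0 = (+1.30, -1.90);  n_0 = (-0.8253, -0.5647)
edge 1: e_1 = (+1.56, -0.51);  n_1 = (-0.3107, -0.9505)
∠(n_0, n_1) = 37.52°
δ = |180° − 37.52°| = 142.48°
142.48° > 2α = 61.93°  →  invalid

δ = 142.48°, invalid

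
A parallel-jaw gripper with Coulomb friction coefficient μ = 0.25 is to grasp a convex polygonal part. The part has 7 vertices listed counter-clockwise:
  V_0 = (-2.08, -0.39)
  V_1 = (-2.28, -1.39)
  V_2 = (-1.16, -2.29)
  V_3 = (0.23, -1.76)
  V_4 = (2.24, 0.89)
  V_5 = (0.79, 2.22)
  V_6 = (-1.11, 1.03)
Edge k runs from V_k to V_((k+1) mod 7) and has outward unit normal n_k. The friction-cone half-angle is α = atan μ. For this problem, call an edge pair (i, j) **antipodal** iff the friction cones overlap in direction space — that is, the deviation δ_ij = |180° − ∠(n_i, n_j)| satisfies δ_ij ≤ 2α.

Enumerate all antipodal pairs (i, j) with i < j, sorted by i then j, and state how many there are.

count = 5; pairs: (0,3), (1,4), (2,5), (3,5), (3,6)

α = atan 0.25 = 14.04°;  2α = 28.07°
n_0 = (-0.9806, +0.1961)
n_1 = (-0.6264, -0.7795)
n_2 = (+0.3563, -0.9344)
n_3 = (+0.7967, -0.6043)
n_4 = (+0.6760, +0.7369)
n_5 = (-0.5308, +0.8475)
n_6 = (-0.8257, +0.5641)
  (0,1): δ = 117.47°  ·
  (0,2): δ = 57.82°  ·
  (0,3): δ = 25.87°  ✓
  (0,4): δ = 58.78°  ·
  (0,5): δ = 133.37°  ·
  (0,6): δ = 156.97°  ·
  (1,2): δ = 120.34°  ·
  (1,3): δ = 88.40°  ·
  (1,4): δ = 3.74°  ✓
  (1,5): δ = 70.84°  ·
  (1,6): δ = 94.45°  ·
  (2,3): δ = 148.05°  ·
  (2,4): δ = 63.40°  ·
  (2,5): δ = 11.19°  ✓
  (2,6): δ = 34.79°  ·
  (3,4): δ = 95.35°  ·
  (3,5): δ = 20.76°  ✓
  (3,6): δ = 2.84°  ✓
  (4,5): δ = 105.41°  ·
  (4,6): δ = 81.81°  ·
  (5,6): δ = 156.40°  ·
antipodal pairs: 5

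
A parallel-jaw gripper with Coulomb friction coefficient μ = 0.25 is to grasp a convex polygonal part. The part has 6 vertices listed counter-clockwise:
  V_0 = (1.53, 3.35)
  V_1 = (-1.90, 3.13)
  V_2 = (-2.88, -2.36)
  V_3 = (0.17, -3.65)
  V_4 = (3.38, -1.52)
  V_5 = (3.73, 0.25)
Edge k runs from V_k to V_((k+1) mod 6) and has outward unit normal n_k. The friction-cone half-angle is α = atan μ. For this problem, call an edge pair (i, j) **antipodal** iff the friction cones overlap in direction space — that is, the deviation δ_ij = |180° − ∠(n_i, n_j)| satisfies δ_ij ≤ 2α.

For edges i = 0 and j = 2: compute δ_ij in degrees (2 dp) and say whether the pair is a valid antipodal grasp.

α = atan 0.25 = 14.04°;  2α = 28.07°
edge 0: e_0 = (-3.43, -0.22);  n_0 = (-0.0640, +0.9979)
edge 2: e_2 = (+3.05, -1.29);  n_2 = (-0.3895, -0.9210)
∠(n_0, n_2) = 153.40°
δ = |180° − 153.40°| = 26.60°
26.60° ≤ 2α = 28.07°  →  valid

δ = 26.60°, valid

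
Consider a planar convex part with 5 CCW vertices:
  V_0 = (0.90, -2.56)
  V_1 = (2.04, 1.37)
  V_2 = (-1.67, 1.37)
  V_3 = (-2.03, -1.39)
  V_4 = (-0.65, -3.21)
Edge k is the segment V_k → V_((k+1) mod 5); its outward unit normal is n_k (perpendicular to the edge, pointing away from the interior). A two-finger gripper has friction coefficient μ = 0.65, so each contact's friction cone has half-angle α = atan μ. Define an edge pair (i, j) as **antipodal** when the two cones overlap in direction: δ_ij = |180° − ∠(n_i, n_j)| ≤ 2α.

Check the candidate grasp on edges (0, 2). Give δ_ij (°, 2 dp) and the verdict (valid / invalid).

δ = 8.74°, valid

α = atan 0.65 = 33.02°;  2α = 66.05°
edge 0: e_0 = (+1.14, +3.93);  n_0 = (+0.9604, -0.2786)
edge 2: e_2 = (-0.36, -2.76);  n_2 = (-0.9916, +0.1293)
∠(n_0, n_2) = 171.26°
δ = |180° − 171.26°| = 8.74°
8.74° ≤ 2α = 66.05°  →  valid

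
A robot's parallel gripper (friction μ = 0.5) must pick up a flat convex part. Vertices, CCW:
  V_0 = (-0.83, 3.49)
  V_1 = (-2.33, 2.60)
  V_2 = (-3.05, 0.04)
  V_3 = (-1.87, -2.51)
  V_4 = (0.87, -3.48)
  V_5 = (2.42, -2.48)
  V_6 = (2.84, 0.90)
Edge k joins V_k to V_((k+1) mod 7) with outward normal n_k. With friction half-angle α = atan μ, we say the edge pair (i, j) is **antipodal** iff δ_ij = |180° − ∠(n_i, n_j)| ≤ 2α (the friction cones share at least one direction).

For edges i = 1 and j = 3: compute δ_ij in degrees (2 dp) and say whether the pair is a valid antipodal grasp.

δ = 93.79°, invalid

α = atan 0.5 = 26.57°;  2α = 53.13°
edge 1: e_1 = (-0.72, -2.56);  n_1 = (-0.9627, +0.2707)
edge 3: e_3 = (+2.74, -0.97);  n_3 = (-0.3337, -0.9427)
∠(n_1, n_3) = 86.21°
δ = |180° − 86.21°| = 93.79°
93.79° > 2α = 53.13°  →  invalid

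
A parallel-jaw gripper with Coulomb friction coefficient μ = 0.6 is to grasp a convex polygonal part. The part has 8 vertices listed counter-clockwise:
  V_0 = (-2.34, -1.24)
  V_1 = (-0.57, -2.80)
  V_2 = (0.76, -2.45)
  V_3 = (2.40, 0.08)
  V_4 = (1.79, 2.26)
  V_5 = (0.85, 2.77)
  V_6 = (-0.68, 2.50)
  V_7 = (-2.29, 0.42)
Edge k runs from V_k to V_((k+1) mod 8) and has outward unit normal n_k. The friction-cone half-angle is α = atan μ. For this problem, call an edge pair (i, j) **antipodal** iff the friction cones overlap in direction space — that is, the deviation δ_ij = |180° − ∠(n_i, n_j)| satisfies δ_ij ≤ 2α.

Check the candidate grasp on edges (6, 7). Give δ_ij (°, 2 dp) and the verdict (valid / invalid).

δ = 143.98°, invalid

α = atan 0.6 = 30.96°;  2α = 61.93°
edge 6: e_6 = (-1.61, -2.08);  n_6 = (-0.7908, +0.6121)
edge 7: e_7 = (-0.05, -1.66);  n_7 = (-0.9995, +0.0301)
∠(n_6, n_7) = 36.02°
δ = |180° − 36.02°| = 143.98°
143.98° > 2α = 61.93°  →  invalid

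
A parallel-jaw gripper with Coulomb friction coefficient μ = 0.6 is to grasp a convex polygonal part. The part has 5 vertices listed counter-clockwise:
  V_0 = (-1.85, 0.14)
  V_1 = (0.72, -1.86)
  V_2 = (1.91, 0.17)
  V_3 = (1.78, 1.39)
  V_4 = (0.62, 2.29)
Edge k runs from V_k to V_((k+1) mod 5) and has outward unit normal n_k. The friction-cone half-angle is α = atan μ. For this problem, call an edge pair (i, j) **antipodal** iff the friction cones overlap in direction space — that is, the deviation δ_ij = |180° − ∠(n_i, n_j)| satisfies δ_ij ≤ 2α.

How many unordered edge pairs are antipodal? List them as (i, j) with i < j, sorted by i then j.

α = atan 0.6 = 30.96°;  2α = 61.93°
n_0 = (-0.6142, -0.7892)
n_1 = (+0.8627, -0.5057)
n_2 = (+0.9944, +0.1060)
n_3 = (+0.6130, +0.7901)
n_4 = (-0.6566, +0.7543)
  (0,1): δ = 82.49°  ·
  (0,2): δ = 46.03°  ✓
  (0,3): δ = 0.08°  ✓
  (0,4): δ = 78.93°  ·
  (1,2): δ = 143.54°  ·
  (1,3): δ = 97.43°  ·
  (1,4): δ = 18.58°  ✓
  (2,3): δ = 133.89°  ·
  (2,4): δ = 55.04°  ✓
  (3,4): δ = 101.16°  ·
antipodal pairs: 4

count = 4; pairs: (0,2), (0,3), (1,4), (2,4)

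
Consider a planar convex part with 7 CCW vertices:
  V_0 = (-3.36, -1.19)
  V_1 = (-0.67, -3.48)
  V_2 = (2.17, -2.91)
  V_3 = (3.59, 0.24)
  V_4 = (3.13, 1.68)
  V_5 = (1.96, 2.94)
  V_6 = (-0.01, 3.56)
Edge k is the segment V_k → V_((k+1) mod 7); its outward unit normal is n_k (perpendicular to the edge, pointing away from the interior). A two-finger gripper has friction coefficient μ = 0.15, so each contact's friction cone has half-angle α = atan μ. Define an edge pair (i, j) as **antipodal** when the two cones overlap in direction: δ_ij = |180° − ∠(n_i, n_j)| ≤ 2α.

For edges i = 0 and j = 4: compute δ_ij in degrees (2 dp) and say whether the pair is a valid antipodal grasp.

α = atan 0.15 = 8.53°;  2α = 17.06°
edge 0: e_0 = (+2.69, -2.29);  n_0 = (-0.6482, -0.7615)
edge 4: e_4 = (-1.17, +1.26);  n_4 = (+0.7328, +0.6805)
∠(n_0, n_4) = 173.29°
δ = |180° − 173.29°| = 6.71°
6.71° ≤ 2α = 17.06°  →  valid

δ = 6.71°, valid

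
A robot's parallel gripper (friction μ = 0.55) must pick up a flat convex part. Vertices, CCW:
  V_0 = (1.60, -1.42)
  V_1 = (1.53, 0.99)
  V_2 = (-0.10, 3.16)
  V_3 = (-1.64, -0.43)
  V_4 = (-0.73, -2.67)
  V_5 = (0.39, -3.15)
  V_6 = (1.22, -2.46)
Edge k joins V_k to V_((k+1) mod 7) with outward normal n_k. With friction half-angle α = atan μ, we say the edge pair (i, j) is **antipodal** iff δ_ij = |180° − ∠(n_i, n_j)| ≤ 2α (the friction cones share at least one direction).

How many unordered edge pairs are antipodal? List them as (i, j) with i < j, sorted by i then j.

count = 7; pairs: (0,2), (0,3), (1,3), (1,4), (2,5), (2,6), (3,6)

α = atan 0.55 = 28.81°;  2α = 57.62°
n_0 = (+0.9996, +0.0290)
n_1 = (+0.7996, +0.6006)
n_2 = (-0.9190, +0.3942)
n_3 = (-0.9265, -0.3764)
n_4 = (-0.3939, -0.9191)
n_5 = (+0.6393, -0.7690)
n_6 = (+0.9393, -0.3432)
  (0,1): δ = 144.75°  ·
  (0,2): δ = 24.88°  ✓
  (0,3): δ = 20.45°  ✓
  (0,4): δ = 65.14°  ·
  (0,5): δ = 128.07°  ·
  (0,6): δ = 158.26°  ·
  (1,2): δ = 60.13°  ·
  (1,3): δ = 14.80°  ✓
  (1,4): δ = 29.89°  ✓
  (1,5): δ = 92.83°  ·
  (1,6): δ = 123.02°  ·
  (2,3): δ = 134.67°  ·
  (2,4): δ = 89.98°  ·
  (2,5): δ = 27.04°  ✓
  (2,6): δ = 3.15°  ✓
  (3,4): δ = 135.31°  ·
  (3,5): δ = 72.37°  ·
  (3,6): δ = 42.18°  ✓
  (4,5): δ = 117.06°  ·
  (4,6): δ = 86.87°  ·
  (5,6): δ = 149.81°  ·
antipodal pairs: 7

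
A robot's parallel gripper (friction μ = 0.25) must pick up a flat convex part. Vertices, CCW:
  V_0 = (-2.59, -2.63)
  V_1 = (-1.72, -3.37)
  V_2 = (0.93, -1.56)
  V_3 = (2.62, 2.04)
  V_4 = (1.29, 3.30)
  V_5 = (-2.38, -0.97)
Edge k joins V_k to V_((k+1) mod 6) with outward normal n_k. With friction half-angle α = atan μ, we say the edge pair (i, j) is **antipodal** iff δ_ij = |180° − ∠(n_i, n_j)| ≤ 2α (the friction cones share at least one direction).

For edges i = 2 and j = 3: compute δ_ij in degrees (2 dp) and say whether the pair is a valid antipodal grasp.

δ = 108.30°, invalid

α = atan 0.25 = 14.04°;  2α = 28.07°
edge 2: e_2 = (+1.69, +3.60);  n_2 = (+0.9052, -0.4249)
edge 3: e_3 = (-1.33, +1.26);  n_3 = (+0.6877, +0.7260)
∠(n_2, n_3) = 71.70°
δ = |180° − 71.70°| = 108.30°
108.30° > 2α = 28.07°  →  invalid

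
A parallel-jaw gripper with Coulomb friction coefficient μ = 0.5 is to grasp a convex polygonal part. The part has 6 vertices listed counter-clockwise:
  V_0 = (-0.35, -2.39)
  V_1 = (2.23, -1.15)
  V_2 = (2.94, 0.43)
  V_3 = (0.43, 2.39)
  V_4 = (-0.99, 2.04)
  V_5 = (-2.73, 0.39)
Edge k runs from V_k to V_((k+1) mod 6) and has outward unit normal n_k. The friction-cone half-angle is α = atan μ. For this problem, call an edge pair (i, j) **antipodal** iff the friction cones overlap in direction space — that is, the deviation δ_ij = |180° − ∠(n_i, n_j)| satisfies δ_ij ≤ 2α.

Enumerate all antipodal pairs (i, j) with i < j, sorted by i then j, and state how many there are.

α = atan 0.5 = 26.57°;  2α = 53.13°
n_0 = (+0.4332, -0.9013)
n_1 = (+0.9121, -0.4099)
n_2 = (+0.6155, +0.7882)
n_3 = (-0.2393, +0.9709)
n_4 = (-0.6881, +0.7256)
n_5 = (-0.7596, -0.6503)
  (0,1): δ = 139.87°  ·
  (0,2): δ = 63.66°  ·
  (0,3): δ = 11.82°  ✓
  (0,4): δ = 17.81°  ✓
  (0,5): δ = 104.90°  ·
  (1,2): δ = 103.79°  ·
  (1,3): δ = 51.96°  ✓
  (1,4): δ = 22.32°  ✓
  (1,5): δ = 64.76°  ·
  (2,3): δ = 128.17°  ·
  (2,4): δ = 98.54°  ·
  (2,5): δ = 11.45°  ✓
  (3,4): δ = 150.37°  ·
  (3,5): δ = 63.28°  ·
  (4,5): δ = 92.91°  ·
antipodal pairs: 5

count = 5; pairs: (0,3), (0,4), (1,3), (1,4), (2,5)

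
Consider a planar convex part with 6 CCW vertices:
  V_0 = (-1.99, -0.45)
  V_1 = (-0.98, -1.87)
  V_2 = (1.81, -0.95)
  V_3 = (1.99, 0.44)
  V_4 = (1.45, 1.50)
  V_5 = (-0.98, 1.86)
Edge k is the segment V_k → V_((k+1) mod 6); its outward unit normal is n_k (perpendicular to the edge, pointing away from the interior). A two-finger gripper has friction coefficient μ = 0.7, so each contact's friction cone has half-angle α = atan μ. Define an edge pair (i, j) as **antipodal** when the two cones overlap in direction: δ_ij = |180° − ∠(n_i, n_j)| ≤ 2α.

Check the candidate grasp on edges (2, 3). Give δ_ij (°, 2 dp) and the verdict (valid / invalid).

δ = 145.63°, invalid

α = atan 0.7 = 34.99°;  2α = 69.98°
edge 2: e_2 = (+0.18, +1.39);  n_2 = (+0.9917, -0.1284)
edge 3: e_3 = (-0.54, +1.06);  n_3 = (+0.8910, +0.4539)
∠(n_2, n_3) = 34.37°
δ = |180° − 34.37°| = 145.63°
145.63° > 2α = 69.98°  →  invalid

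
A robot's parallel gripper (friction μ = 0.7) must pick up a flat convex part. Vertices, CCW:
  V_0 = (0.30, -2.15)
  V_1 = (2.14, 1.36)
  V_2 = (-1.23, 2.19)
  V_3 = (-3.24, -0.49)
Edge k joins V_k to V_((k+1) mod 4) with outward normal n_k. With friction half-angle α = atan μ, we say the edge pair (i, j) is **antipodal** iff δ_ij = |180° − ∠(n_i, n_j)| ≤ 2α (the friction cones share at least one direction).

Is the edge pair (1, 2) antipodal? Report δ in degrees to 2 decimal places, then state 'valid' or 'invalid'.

δ = 113.03°, invalid

α = atan 0.7 = 34.99°;  2α = 69.98°
edge 1: e_1 = (-3.37, +0.83);  n_1 = (+0.2391, +0.9710)
edge 2: e_2 = (-2.01, -2.68);  n_2 = (-0.8000, +0.6000)
∠(n_1, n_2) = 66.97°
δ = |180° − 66.97°| = 113.03°
113.03° > 2α = 69.98°  →  invalid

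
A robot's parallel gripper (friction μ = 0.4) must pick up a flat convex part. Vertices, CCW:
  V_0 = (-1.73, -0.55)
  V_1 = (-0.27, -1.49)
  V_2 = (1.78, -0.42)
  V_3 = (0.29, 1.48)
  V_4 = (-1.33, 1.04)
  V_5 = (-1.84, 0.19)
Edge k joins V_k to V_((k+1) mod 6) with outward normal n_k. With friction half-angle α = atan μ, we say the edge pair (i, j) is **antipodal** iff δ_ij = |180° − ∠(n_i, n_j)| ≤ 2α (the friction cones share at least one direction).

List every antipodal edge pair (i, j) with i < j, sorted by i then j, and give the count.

α = atan 0.4 = 21.80°;  2α = 43.60°
n_0 = (-0.5413, -0.8408)
n_1 = (+0.4627, -0.8865)
n_2 = (+0.7869, +0.6171)
n_3 = (-0.2621, +0.9650)
n_4 = (-0.8575, +0.5145)
n_5 = (-0.9891, -0.1470)
  (0,1): δ = 119.66°  ·
  (0,2): δ = 19.12°  ✓
  (0,3): δ = 47.97°  ·
  (0,4): δ = 91.81°  ·
  (0,5): δ = 131.23°  ·
  (1,2): δ = 79.46°  ·
  (1,3): δ = 12.37°  ✓
  (1,4): δ = 31.47°  ✓
  (1,5): δ = 70.89°  ·
  (2,3): δ = 112.91°  ·
  (2,4): δ = 69.07°  ·
  (2,5): δ = 29.65°  ✓
  (3,4): δ = 136.16°  ·
  (3,5): δ = 96.74°  ·
  (4,5): δ = 140.58°  ·
antipodal pairs: 4

count = 4; pairs: (0,2), (1,3), (1,4), (2,5)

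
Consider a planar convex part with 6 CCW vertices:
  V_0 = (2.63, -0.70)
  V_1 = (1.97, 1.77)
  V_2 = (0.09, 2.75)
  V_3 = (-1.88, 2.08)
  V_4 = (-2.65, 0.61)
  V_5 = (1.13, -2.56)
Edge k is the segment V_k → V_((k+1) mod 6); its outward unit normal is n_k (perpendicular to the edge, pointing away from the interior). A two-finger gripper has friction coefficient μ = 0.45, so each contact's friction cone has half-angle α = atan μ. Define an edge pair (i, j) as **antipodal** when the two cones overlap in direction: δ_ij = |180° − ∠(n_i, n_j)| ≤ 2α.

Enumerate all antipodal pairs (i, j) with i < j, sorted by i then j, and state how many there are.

α = atan 0.45 = 24.23°;  2α = 48.46°
n_0 = (+0.9661, +0.2581)
n_1 = (+0.4622, +0.8868)
n_2 = (-0.3220, +0.9467)
n_3 = (-0.8858, +0.4640)
n_4 = (-0.6426, -0.7662)
n_5 = (+0.7784, -0.6278)
  (0,1): δ = 132.49°  ·
  (0,2): δ = 86.18°  ·
  (0,3): δ = 42.61°  ✓
  (0,4): δ = 35.06°  ✓
  (0,5): δ = 126.16°  ·
  (1,2): δ = 133.68°  ·
  (1,3): δ = 90.11°  ·
  (1,4): δ = 12.45°  ✓
  (1,5): δ = 78.65°  ·
  (2,3): δ = 136.43°  ·
  (2,4): δ = 58.77°  ·
  (2,5): δ = 32.33°  ✓
  (3,4): δ = 102.34°  ·
  (3,5): δ = 11.24°  ✓
  (4,5): δ = 88.90°  ·
antipodal pairs: 5

count = 5; pairs: (0,3), (0,4), (1,4), (2,5), (3,5)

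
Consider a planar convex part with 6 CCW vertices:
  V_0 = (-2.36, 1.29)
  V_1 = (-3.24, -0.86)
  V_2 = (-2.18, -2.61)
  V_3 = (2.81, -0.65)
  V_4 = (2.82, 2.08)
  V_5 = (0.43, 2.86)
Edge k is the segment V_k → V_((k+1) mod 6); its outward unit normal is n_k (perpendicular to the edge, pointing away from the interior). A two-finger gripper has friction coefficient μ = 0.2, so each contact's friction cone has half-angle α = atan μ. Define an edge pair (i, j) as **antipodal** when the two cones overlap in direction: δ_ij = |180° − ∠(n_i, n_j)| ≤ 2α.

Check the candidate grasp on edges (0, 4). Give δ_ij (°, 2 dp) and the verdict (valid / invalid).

α = atan 0.2 = 11.31°;  2α = 22.62°
edge 0: e_0 = (-0.88, -2.15);  n_0 = (-0.9255, +0.3788)
edge 4: e_4 = (-2.39, +0.78);  n_4 = (+0.3103, +0.9507)
∠(n_0, n_4) = 85.82°
δ = |180° − 85.82°| = 94.18°
94.18° > 2α = 22.62°  →  invalid

δ = 94.18°, invalid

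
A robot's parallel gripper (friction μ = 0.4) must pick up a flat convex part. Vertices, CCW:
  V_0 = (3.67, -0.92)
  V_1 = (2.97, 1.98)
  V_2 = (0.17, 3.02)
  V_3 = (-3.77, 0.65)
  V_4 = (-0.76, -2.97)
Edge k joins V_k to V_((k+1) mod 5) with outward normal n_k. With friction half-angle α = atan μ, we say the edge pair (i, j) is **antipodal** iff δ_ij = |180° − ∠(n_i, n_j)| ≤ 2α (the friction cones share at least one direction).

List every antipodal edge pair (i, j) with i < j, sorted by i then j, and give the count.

α = atan 0.4 = 21.80°;  2α = 43.60°
n_0 = (+0.9721, +0.2346)
n_1 = (+0.3482, +0.9374)
n_2 = (-0.5155, +0.8569)
n_3 = (-0.7689, -0.6393)
n_4 = (+0.4200, -0.9075)
  (0,1): δ = 123.95°  ·
  (0,2): δ = 72.54°  ·
  (0,3): δ = 26.17°  ✓
  (0,4): δ = 101.26°  ·
  (1,2): δ = 128.60°  ·
  (1,3): δ = 29.88°  ✓
  (1,4): δ = 45.21°  ·
  (2,3): δ = 81.28°  ·
  (2,4): δ = 6.20°  ✓
  (3,4): δ = 104.91°  ·
antipodal pairs: 3

count = 3; pairs: (0,3), (1,3), (2,4)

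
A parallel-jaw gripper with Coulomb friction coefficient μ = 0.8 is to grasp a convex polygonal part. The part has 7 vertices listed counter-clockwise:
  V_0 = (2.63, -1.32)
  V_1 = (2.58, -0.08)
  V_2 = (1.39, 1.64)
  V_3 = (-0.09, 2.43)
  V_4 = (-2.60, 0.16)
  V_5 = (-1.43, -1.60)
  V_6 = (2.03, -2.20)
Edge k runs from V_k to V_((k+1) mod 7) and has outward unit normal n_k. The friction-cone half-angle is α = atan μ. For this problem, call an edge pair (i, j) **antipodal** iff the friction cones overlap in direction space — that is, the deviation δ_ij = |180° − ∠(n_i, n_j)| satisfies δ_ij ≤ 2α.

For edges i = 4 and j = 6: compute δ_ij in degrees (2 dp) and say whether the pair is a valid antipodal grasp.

δ = 67.90°, valid

α = atan 0.8 = 38.66°;  2α = 77.32°
edge 4: e_4 = (+1.17, -1.76);  n_4 = (-0.8328, -0.5536)
edge 6: e_6 = (+0.60, +0.88);  n_6 = (+0.8262, -0.5633)
∠(n_4, n_6) = 112.10°
δ = |180° − 112.10°| = 67.90°
67.90° ≤ 2α = 77.32°  →  valid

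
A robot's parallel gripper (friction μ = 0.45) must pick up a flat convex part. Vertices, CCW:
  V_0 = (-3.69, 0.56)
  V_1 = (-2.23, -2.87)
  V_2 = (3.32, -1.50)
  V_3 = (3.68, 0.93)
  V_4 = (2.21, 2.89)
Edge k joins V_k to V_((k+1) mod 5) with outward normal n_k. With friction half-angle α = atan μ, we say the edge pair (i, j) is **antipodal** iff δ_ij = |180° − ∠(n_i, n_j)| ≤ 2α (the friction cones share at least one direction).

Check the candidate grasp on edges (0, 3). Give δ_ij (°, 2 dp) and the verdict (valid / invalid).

α = atan 0.45 = 24.23°;  2α = 48.46°
edge 0: e_0 = (+1.46, -3.43);  n_0 = (-0.9201, -0.3917)
edge 3: e_3 = (-1.47, +1.96);  n_3 = (+0.8000, +0.6000)
∠(n_0, n_3) = 166.19°
δ = |180° − 166.19°| = 13.81°
13.81° ≤ 2α = 48.46°  →  valid

δ = 13.81°, valid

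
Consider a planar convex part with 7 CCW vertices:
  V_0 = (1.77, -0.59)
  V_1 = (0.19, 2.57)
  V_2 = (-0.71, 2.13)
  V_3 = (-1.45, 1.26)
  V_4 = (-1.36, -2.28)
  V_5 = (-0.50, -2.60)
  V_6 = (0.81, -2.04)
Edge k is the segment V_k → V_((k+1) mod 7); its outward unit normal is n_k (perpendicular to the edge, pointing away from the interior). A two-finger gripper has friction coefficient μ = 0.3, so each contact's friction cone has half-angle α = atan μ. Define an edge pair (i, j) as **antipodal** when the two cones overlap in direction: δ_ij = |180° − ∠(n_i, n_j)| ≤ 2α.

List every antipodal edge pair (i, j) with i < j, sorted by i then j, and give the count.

α = atan 0.3 = 16.70°;  2α = 33.40°
n_0 = (+0.8944, +0.4472)
n_1 = (-0.4392, +0.8984)
n_2 = (-0.7617, +0.6479)
n_3 = (-0.9997, -0.0254)
n_4 = (-0.3487, -0.9372)
n_5 = (+0.3931, -0.9195)
n_6 = (+0.8338, -0.5520)
  (0,1): δ = 90.51°  ·
  (0,2): δ = 66.95°  ·
  (0,3): δ = 25.11°  ✓
  (0,4): δ = 43.03°  ·
  (0,5): δ = 86.58°  ·
  (0,6): δ = 119.93°  ·
  (1,2): δ = 156.44°  ·
  (1,3): δ = 114.60°  ·
  (1,4): δ = 46.46°  ·
  (1,5): δ = 2.91°  ✓
  (1,6): δ = 30.44°  ✓
  (2,3): δ = 138.16°  ·
  (2,4): δ = 70.03°  ·
  (2,5): δ = 26.47°  ✓
  (2,6): δ = 6.88°  ✓
  (3,4): δ = 111.87°  ·
  (3,5): δ = 68.31°  ·
  (3,6): δ = 34.96°  ·
  (4,5): δ = 136.44°  ·
  (4,6): δ = 103.10°  ·
  (5,6): δ = 146.65°  ·
antipodal pairs: 5

count = 5; pairs: (0,3), (1,5), (1,6), (2,5), (2,6)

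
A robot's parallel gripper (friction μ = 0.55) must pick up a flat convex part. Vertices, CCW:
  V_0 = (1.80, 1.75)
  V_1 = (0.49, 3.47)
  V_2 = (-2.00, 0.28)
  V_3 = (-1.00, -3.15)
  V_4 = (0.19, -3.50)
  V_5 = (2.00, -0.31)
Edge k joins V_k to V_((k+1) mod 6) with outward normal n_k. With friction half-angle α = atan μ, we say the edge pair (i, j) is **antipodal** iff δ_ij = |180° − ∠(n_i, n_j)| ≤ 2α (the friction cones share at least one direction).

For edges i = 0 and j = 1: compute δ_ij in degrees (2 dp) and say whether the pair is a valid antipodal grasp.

δ = 75.27°, invalid

α = atan 0.55 = 28.81°;  2α = 57.62°
edge 0: e_0 = (-1.31, +1.72);  n_0 = (+0.7955, +0.6059)
edge 1: e_1 = (-2.49, -3.19);  n_1 = (-0.7883, +0.6153)
∠(n_0, n_1) = 104.73°
δ = |180° − 104.73°| = 75.27°
75.27° > 2α = 57.62°  →  invalid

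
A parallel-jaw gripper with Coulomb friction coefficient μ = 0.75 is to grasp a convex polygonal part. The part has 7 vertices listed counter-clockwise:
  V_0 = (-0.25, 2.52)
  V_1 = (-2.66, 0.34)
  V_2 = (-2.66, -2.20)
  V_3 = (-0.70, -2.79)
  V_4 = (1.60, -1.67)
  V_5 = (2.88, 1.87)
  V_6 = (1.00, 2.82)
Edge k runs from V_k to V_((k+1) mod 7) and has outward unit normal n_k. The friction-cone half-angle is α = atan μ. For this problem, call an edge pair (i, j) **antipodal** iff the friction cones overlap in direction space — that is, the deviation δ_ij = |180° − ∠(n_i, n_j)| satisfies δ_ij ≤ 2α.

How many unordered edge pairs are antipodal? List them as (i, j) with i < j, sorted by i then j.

α = atan 0.75 = 36.87°;  2α = 73.74°
n_0 = (-0.6708, +0.7416)
n_1 = (-1.0000, -0.0000)
n_2 = (-0.2882, -0.9576)
n_3 = (+0.4378, -0.8991)
n_4 = (+0.9404, -0.3400)
n_5 = (+0.4510, +0.8925)
n_6 = (-0.2334, +0.9724)
  (0,1): δ = 132.13°  ·
  (0,2): δ = 58.88°  ✓
  (0,3): δ = 16.17°  ✓
  (0,4): δ = 27.99°  ✓
  (0,5): δ = 111.06°  ·
  (0,6): δ = 151.36°  ·
  (1,2): δ = 106.75°  ·
  (1,3): δ = 64.04°  ✓
  (1,4): δ = 19.88°  ✓
  (1,5): δ = 63.19°  ✓
  (1,6): δ = 103.50°  ·
  (2,3): δ = 137.28°  ·
  (2,4): δ = 93.13°  ·
  (2,5): δ = 10.06°  ✓
  (2,6): δ = 30.25°  ✓
  (3,4): δ = 135.84°  ·
  (3,5): δ = 52.77°  ✓
  (3,6): δ = 12.47°  ✓
  (4,5): δ = 96.93°  ·
  (4,6): δ = 56.63°  ✓
  (5,6): δ = 139.70°  ·
antipodal pairs: 11

count = 11; pairs: (0,2), (0,3), (0,4), (1,3), (1,4), (1,5), (2,5), (2,6), (3,5), (3,6), (4,6)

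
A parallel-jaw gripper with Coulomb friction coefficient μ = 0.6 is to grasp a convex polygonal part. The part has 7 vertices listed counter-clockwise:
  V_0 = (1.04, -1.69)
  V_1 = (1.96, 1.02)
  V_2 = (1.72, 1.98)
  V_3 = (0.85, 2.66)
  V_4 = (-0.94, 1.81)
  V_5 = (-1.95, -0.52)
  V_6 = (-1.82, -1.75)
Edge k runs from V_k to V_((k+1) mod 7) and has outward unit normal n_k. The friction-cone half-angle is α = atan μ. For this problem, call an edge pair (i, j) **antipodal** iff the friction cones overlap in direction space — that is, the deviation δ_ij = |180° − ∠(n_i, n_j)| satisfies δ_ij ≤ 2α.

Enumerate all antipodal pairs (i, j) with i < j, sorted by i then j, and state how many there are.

count = 8; pairs: (0,3), (0,4), (0,5), (1,4), (1,5), (2,5), (2,6), (3,6)

α = atan 0.6 = 30.96°;  2α = 61.93°
n_0 = (+0.9469, -0.3215)
n_1 = (+0.9701, +0.2425)
n_2 = (+0.6158, +0.7879)
n_3 = (-0.4290, +0.9033)
n_4 = (-0.9175, +0.3977)
n_5 = (-0.9945, -0.1051)
n_6 = (+0.0210, -0.9998)
  (0,1): δ = 147.21°  ·
  (0,2): δ = 109.26°  ·
  (0,3): δ = 45.85°  ✓
  (0,4): δ = 4.68°  ✓
  (0,5): δ = 24.78°  ✓
  (0,6): δ = 109.95°  ·
  (1,2): δ = 142.05°  ·
  (1,3): δ = 78.64°  ·
  (1,4): δ = 37.47°  ✓
  (1,5): δ = 8.00°  ✓
  (1,6): δ = 77.17°  ·
  (2,3): δ = 116.59°  ·
  (2,4): δ = 75.42°  ·
  (2,5): δ = 45.96°  ✓
  (2,6): δ = 39.21°  ✓
  (3,4): δ = 138.84°  ·
  (3,5): δ = 109.37°  ·
  (3,6): δ = 24.20°  ✓
  (4,5): δ = 150.53°  ·
  (4,6): δ = 65.36°  ·
  (5,6): δ = 94.83°  ·
antipodal pairs: 8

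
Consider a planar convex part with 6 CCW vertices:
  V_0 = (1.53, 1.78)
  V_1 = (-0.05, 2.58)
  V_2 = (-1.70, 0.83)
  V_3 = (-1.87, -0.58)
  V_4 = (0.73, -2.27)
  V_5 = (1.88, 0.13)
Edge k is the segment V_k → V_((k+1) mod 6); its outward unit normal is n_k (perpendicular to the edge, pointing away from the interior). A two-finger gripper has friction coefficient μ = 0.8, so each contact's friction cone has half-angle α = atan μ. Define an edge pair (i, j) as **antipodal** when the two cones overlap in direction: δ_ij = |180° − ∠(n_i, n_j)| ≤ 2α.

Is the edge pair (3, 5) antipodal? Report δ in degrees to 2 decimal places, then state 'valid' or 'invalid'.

α = atan 0.8 = 38.66°;  2α = 77.32°
edge 3: e_3 = (+2.60, -1.69);  n_3 = (-0.5450, -0.8384)
edge 5: e_5 = (-0.35, +1.65);  n_5 = (+0.9782, +0.2075)
∠(n_3, n_5) = 135.00°
δ = |180° − 135.00°| = 45.00°
45.00° ≤ 2α = 77.32°  →  valid

δ = 45.00°, valid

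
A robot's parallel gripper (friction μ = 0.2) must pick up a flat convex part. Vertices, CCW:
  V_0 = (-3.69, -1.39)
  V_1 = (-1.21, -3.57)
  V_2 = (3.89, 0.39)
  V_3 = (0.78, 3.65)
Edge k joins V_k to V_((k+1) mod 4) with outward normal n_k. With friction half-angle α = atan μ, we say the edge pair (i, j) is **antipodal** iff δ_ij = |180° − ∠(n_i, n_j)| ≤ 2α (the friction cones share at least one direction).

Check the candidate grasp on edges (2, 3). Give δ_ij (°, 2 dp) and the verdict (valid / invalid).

δ = 85.22°, invalid

α = atan 0.2 = 11.31°;  2α = 22.62°
edge 2: e_2 = (-3.11, +3.26);  n_2 = (+0.7236, +0.6903)
edge 3: e_3 = (-4.47, -5.04);  n_3 = (-0.7481, +0.6635)
∠(n_2, n_3) = 94.78°
δ = |180° − 94.78°| = 85.22°
85.22° > 2α = 22.62°  →  invalid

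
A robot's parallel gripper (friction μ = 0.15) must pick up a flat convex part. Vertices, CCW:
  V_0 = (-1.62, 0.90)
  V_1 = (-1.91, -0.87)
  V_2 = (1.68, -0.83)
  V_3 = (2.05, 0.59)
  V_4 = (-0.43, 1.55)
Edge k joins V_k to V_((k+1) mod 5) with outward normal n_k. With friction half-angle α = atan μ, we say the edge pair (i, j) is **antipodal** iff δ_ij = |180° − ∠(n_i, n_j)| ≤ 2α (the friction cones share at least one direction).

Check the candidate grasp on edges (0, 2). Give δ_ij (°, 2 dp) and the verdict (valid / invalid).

δ = 5.30°, valid

α = atan 0.15 = 8.53°;  2α = 17.06°
edge 0: e_0 = (-0.29, -1.77);  n_0 = (-0.9868, +0.1617)
edge 2: e_2 = (+0.37, +1.42);  n_2 = (+0.9677, -0.2521)
∠(n_0, n_2) = 174.70°
δ = |180° − 174.70°| = 5.30°
5.30° ≤ 2α = 17.06°  →  valid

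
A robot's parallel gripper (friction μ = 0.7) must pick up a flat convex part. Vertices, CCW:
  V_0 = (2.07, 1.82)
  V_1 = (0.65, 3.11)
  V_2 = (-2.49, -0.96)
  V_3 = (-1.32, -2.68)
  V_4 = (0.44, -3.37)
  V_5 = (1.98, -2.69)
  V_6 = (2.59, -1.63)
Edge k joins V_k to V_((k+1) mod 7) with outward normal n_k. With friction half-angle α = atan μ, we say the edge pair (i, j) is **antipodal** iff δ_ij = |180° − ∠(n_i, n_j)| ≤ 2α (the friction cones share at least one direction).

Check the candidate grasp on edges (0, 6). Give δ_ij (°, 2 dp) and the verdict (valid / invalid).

α = atan 0.7 = 34.99°;  2α = 69.98°
edge 0: e_0 = (-1.42, +1.29);  n_0 = (+0.6724, +0.7402)
edge 6: e_6 = (-0.52, +3.45);  n_6 = (+0.9888, +0.1490)
∠(n_0, n_6) = 39.18°
δ = |180° − 39.18°| = 140.82°
140.82° > 2α = 69.98°  →  invalid

δ = 140.82°, invalid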